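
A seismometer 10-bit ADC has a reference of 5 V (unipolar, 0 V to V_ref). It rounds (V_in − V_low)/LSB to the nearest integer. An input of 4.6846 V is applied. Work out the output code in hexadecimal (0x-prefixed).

code 0x3BF (decimal 959)

Full-scale span = 5 V; LSB = 5/2^10 = 4.883 mV.
(4.6846 − 0) / 0.00488281 = 959.406 LSBs.
round(959.406) = 959.
In hexadecimal (0x-prefixed): 0x3BF.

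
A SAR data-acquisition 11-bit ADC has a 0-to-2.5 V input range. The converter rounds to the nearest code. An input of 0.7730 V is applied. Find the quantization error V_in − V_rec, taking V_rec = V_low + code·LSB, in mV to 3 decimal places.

One LSB is 2.5 V / 2048 = 1.221 mV.
(V_in − V_low)/LSB = (0.7730 − 0)/0.0012207 = 633.2416 → code 633 (round).
Reconstructed: 0.77270508 V.
Difference: 0.000294922 V → 0.295 mV.

0.295 mV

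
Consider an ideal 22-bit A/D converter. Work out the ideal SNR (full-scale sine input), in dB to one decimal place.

134.2 dB

SNR ≈ 6.02·N + 1.76 dB = 6.02·22 + 1.76 = 134.20 dB.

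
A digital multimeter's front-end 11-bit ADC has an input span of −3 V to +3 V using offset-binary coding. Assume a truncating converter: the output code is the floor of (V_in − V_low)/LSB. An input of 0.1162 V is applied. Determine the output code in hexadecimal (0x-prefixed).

With 2048 levels over 6 V, one step is 2.930 mV.
Input sits at 1063.663 steps above V_low.
Floor → code 1063.
In hexadecimal (0x-prefixed): 0x427.

code 0x427 (decimal 1063)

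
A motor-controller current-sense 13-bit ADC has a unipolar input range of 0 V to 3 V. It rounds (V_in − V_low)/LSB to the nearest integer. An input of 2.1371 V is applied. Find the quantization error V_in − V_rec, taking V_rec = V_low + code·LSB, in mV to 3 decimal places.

LSB = 3/2^13 = 366.21 µV.
Scaled input = 5835.7077 LSBs, so code = 5836.
V_rec = 0 + 5836·0.000366211 = 2.137207 V.
Difference: -0.000107031 V → -0.107 mV.

-0.107 mV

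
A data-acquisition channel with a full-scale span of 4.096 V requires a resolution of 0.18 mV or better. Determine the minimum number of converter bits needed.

Number of steps required ≥ 4.096 V / 0.18 mV = 22755.56.
Need 2^N ≥ 22755.56; 2^14 = 16384, 2^15 = 32768.
Minimum N = 15.

15 bits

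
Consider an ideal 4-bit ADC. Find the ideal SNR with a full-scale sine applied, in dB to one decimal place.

SNR ≈ 6.02·N + 1.76 dB = 6.02·4 + 1.76 = 25.84 dB.

25.8 dB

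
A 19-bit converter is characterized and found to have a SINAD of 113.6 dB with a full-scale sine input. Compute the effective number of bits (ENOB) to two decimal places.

ENOB = (SINAD − 1.76) / 6.02 = (113.6 − 1.76)/6.02 = 18.578.

18.58 bits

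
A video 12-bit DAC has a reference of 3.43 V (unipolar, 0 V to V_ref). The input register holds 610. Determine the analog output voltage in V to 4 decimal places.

LSB = 3.43 V / 2^12 = 0.837 mV.
V_out = 0 + 610 × 0.000837402 V = 0.510815 V.

0.5108 V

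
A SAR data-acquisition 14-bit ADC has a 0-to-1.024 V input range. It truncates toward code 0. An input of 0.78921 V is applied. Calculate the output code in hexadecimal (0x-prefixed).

Full-scale span = 1.024 V; LSB = 1.024/2^14 = 62.50 µV.
(V_in − V_low)/LSB = (0.78921 − 0) / 6.25e-05 = 12627.360.
Floor → code 12627.
In hexadecimal (0x-prefixed): 0x3153.

code 0x3153 (decimal 12627)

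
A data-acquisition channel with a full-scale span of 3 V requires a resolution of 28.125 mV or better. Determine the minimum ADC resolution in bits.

Number of steps required ≥ 3 V / 28.125 mV = 106.67.
Need 2^N ≥ 106.67; 2^6 = 64, 2^7 = 128.
Minimum N = 7.

7 bits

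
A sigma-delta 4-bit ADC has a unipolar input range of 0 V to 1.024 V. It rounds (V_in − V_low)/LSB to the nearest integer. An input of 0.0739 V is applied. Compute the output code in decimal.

LSB = 1.024 V / 16 = 64.000 mV.
(0.0739 − 0) / 0.064 = 1.155 LSBs.
round(1.155) = 1.

code 1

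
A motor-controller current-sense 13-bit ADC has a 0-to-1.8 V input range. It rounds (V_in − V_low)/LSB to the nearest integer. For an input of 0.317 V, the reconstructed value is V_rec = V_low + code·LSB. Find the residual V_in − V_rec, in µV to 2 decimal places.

One LSB is 1.8 V / 8192 = 219.73 µV.
(0.317 − 0)/0.000219727 = 1442.7022; round gives code 1443.
Reconstructed: 0.31706543 V.
Error = 0.317 − 0.31706543 = -6.54297e-05 V = -65.43 µV.

-65.43 µV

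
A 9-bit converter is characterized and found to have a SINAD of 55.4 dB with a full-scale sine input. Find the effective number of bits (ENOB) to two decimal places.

8.91 bits

ENOB = (SINAD − 1.76) / 6.02 = (55.4 − 1.76)/6.02 = 8.910.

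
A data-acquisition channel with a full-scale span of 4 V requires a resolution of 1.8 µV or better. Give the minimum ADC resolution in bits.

Number of steps required ≥ 4 V / 1.8 µV = 2222222.22.
Need 2^N ≥ 2222222.22; 2^21 = 2097152, 2^22 = 4194304.
Minimum N = 22.

22 bits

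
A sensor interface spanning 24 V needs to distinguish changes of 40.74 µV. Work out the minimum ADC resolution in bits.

20 bits

Number of steps required ≥ 24 V / 40.74 µV = 589101.62.
Need 2^N ≥ 589101.62; 2^19 = 524288, 2^20 = 1048576.
Minimum N = 20.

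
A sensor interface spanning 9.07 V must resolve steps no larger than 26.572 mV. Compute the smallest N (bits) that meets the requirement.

9 bits

Number of steps required ≥ 9.07 V / 26.572 mV = 341.34.
Need 2^N ≥ 341.34; 2^8 = 256, 2^9 = 512.
Minimum N = 9.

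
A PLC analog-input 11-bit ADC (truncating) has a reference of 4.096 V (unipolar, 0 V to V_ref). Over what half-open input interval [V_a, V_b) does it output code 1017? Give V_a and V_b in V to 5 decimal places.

[2.03400 V, 2.03600 V)

LSB = 4.096/2^11 = 2.000 mV.
V_a = V_low + 1017·LSB = 2.034 V; V_b = V_low + 1018·LSB = 2.036 V.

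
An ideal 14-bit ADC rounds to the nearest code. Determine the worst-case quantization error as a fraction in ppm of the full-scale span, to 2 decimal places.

Rounding → worst-case error = ½ LSB = V_FS/2^15, so 1e+06/32768 = 30.5176 ppm of full scale.

30.52 ppm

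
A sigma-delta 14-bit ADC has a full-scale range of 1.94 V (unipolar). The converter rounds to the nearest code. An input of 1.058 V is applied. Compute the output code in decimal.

code 8935

With 16384 levels over 1.94 V, one step is 118.41 µV.
Input sits at 8935.192 steps above V_low.
round(8935.192) = 8935.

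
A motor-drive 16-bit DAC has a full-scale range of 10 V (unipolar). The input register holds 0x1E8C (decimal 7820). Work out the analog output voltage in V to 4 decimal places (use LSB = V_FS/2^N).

LSB = 10 V / 2^16 = 152.59 µV.
Code 0x1E8C = 7820 decimal.
V_out = 0 + 7820 × 0.000152588 V = 1.19324 V.

1.1932 V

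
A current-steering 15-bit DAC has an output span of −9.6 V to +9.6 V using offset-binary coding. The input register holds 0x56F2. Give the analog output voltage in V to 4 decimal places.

3.4418 V

LSB = 19.2 V / 2^15 = 0.586 mV.
Code 0x56F2 = 22258 decimal.
V_out = (−9.6) + 22258 × 0.000585937 V = 3.4418 V.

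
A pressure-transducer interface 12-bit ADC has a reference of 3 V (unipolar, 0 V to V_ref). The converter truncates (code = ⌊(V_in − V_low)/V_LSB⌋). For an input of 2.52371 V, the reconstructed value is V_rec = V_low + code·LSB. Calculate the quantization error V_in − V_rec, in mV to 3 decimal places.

0.517 mV

One LSB is 3 V / 4096 = 0.732 mV.
Scaled input = 3445.7054 LSBs, so code = 3445.
Reconstructed: 2.5231934 V.
Error = 2.52371 − 2.5231934 = 0.000516641 V = 0.517 mV.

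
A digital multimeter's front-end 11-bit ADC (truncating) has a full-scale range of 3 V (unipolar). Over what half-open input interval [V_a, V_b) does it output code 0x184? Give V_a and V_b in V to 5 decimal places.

[0.56836 V, 0.56982 V)

LSB = 3/2^11 = 1.465 mV.
Code 0x184 = 388 decimal.
V_a = V_low + 388·LSB = 0.568359 V; V_b = V_low + 389·LSB = 0.569824 V.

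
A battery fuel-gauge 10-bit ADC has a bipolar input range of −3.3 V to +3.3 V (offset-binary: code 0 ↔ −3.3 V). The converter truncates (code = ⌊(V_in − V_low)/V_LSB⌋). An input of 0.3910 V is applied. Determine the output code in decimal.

code 572

Full-scale span = 6.6 V; LSB = 6.6/2^10 = 6.445 mV.
Input sits at 572.664 steps above V_low.
Floor → code 572.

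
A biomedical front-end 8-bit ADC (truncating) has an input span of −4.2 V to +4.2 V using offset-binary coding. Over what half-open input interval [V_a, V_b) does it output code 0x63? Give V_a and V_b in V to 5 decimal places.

LSB = 8.4/2^8 = 32.812 mV.
Code 0x63 = 99 decimal.
V_a = V_low + 99·LSB = -0.951562 V; V_b = V_low + 100·LSB = -0.91875 V.

[-0.95156 V, -0.91875 V)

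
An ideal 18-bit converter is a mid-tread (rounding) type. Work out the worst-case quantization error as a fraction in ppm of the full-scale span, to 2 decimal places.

Rounding → worst-case error = ½ LSB = V_FS/2^19, so 1e+06/524288 = 1.90735 ppm of full scale.

1.91 ppm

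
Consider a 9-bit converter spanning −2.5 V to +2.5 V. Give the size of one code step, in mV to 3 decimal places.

Full-scale span = 5 V.
LSB = 5 / 2^9 = 5 / 512 = 0.00976562 V = 9.766 mV.

9.766 mV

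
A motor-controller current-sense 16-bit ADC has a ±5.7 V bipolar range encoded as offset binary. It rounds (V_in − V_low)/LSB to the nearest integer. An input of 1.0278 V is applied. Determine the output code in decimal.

With 65536 levels over 11.4 V, one step is 173.95 µV.
Input sits at 38676.588 steps above V_low.
Round → code 38677.

code 38677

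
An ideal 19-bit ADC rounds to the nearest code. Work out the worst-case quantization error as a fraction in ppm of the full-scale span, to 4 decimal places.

0.9537 ppm

Rounding → worst-case error = ½ LSB = V_FS/2^20, so 1e+06/1048576 = 0.953674 ppm of full scale.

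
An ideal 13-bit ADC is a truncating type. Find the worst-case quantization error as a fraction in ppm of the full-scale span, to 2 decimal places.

122.07 ppm

Truncating → worst-case error = 1 LSB = V_FS/2^13, so 1e+06/8192 = 122.07 ppm of full scale.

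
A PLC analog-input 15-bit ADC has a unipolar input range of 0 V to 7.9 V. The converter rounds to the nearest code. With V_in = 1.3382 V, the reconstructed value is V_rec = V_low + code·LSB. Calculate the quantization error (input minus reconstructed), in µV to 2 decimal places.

Step size: 7.9 V ÷ 2^15 = 241.09 µV.
(V_in − V_low)/LSB = (1.3382 − 0)/0.000241089 = 5550.6503 → code 5551 (round).
Reconstructed: 1.3382843 V.
V_in − V_rec = -8.43018e-05 V = -84.30 µV.

-84.30 µV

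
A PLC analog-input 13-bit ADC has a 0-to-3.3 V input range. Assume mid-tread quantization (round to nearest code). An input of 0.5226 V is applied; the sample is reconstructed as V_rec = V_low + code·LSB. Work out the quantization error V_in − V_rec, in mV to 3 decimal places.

Step size: 3.3 V ÷ 2^13 = 402.83 µV.
Scaled input = 1297.3149 LSBs, so code = 1297.
V_rec = 0 + 1297·0.000402832 = 0.52247314 V.
V_in − V_rec = 0.000126855 V = 0.127 mV.

0.127 mV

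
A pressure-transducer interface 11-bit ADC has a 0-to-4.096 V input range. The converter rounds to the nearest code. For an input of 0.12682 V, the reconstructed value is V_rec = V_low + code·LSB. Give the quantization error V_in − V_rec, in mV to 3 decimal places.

LSB = 4.096/2^11 = 2.000 mV.
(0.12682 − 0)/0.002 = 63.4100; round gives code 63.
Code 63 maps back to 0 + 63×0.002 V = 0.126 V.
V_in − V_rec = 0.00082 V = 0.820 mV.

0.820 mV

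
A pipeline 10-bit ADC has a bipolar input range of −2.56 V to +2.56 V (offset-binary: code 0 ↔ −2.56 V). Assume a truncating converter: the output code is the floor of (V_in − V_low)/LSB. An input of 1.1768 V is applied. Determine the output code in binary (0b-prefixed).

code 0b1011101011 (decimal 747)

With 1024 levels over 5.12 V, one step is 5.000 mV.
(1.1768 − (−2.56)) / 0.005 = 747.360 LSBs.
So the output code is 747.
In binary (0b-prefixed): 0b1011101011.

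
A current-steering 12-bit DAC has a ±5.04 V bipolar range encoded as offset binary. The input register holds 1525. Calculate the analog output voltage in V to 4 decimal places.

-1.2871 V

LSB = 10.08 V / 2^12 = 2.461 mV.
V_out = (−5.04) + 1525 × 0.00246094 V = -1.28707 V.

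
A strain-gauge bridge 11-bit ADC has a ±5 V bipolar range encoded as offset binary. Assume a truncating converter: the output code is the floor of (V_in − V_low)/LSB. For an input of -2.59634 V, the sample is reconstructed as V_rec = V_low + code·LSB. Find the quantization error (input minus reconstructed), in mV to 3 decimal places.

1.316 mV

LSB = 10/2^11 = 4.883 mV.
Scaled input = 492.2696 LSBs, so code = 492.
Reconstructed: -2.5976562 V.
V_in − V_rec = 0.00131625 V = 1.316 mV.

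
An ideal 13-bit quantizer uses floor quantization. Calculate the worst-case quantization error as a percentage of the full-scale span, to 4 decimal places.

Truncating → worst-case error = 1 LSB = V_FS/2^13, so 100/8192 = 0.012207 % of full scale.

0.0122 %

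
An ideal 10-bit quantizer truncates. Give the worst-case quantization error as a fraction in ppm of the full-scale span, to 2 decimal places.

Truncating → worst-case error = 1 LSB = V_FS/2^10, so 1e+06/1024 = 976.562 ppm of full scale.

976.56 ppm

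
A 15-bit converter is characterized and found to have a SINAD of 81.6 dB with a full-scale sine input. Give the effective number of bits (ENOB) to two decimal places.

ENOB = (SINAD − 1.76) / 6.02 = (81.6 − 1.76)/6.02 = 13.262.

13.26 bits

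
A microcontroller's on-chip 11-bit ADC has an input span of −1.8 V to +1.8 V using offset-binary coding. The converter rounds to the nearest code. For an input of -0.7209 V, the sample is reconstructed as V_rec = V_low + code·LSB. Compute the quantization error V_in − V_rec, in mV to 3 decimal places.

-0.197 mV

LSB = 3.6/2^11 = 1.758 mV.
(V_in − V_low)/LSB = (-0.7209 − (−1.8))/0.00175781 = 613.8880 → code 614 (round).
V_rec = (−1.8) + 614·0.00175781 = -0.72070312 V.
Error = -0.7209 − (−0.72070312) = -0.000196875 V = -0.197 mV.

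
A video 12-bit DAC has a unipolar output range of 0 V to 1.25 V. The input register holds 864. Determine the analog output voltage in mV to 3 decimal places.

263.672 mV

LSB = 1.25 V / 2^12 = 305.18 µV.
V_out = 0 + 864 × 0.000305176 V = 0.263672 V.
= 263.672 mV.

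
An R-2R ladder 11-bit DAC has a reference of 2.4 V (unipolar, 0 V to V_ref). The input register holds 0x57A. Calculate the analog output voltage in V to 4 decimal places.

1.6430 V

LSB = 2.4 V / 2^11 = 1.172 mV.
Code 0x57A = 1402 decimal.
V_out = 0 + 1402 × 0.00117187 V = 1.64297 V.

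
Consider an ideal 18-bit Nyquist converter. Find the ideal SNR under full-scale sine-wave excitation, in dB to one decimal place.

110.1 dB

SNR ≈ 6.02·N + 1.76 dB = 6.02·18 + 1.76 = 110.12 dB.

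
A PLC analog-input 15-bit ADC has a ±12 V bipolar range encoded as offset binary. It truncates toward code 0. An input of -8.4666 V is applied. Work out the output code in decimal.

Full-scale span = 24 V; LSB = 24/2^15 = 0.732 mV.
(V_in − V_low)/LSB = (-8.4666 − (−12)) / 0.000732422 = 4824.269.
⌊·⌋(4824.269) = 4824.

code 4824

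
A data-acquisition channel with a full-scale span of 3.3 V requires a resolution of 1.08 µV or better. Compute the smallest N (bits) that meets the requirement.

22 bits

Number of steps required ≥ 3.3 V / 1.08 µV = 3055555.56.
Need 2^N ≥ 3055555.56; 2^21 = 2097152, 2^22 = 4194304.
Minimum N = 22.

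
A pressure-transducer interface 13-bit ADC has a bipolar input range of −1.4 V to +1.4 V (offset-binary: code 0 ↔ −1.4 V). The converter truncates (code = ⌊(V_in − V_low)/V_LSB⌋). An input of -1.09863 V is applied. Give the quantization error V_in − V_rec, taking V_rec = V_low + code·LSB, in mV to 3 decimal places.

0.247 mV

Step size: 2.8 V ÷ 2^13 = 341.80 µV.
Scaled input = 881.7225 LSBs, so code = 881.
Code 881 maps back to (−1.4) + 881×0.000341797 V = -1.098877 V.
V_in − V_rec = 0.000246953 V = 0.247 mV.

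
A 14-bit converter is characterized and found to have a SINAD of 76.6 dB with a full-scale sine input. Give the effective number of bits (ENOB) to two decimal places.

12.43 bits

ENOB = (SINAD − 1.76) / 6.02 = (76.6 − 1.76)/6.02 = 12.432.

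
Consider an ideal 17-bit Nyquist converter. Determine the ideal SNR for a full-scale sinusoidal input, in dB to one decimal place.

SNR ≈ 6.02·N + 1.76 dB = 6.02·17 + 1.76 = 104.10 dB.

104.1 dB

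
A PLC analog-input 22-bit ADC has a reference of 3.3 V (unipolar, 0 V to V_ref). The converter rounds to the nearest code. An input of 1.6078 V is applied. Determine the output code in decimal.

With 4194304 levels over 3.3 V, one step is 0.79 µV.
Input sits at 2043515.749 steps above V_low.
round(2043515.749) = 2043516.

code 2043516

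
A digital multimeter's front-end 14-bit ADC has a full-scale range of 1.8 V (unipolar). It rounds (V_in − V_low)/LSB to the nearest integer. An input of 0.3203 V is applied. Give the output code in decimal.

code 2915

With 16384 levels over 1.8 V, one step is 109.86 µV.
(V_in − V_low)/LSB = (0.3203 − 0) / 0.000109863 = 2915.442.
round(2915.442) = 2915.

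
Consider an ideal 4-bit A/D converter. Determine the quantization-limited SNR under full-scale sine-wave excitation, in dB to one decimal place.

25.8 dB

SNR ≈ 6.02·N + 1.76 dB = 6.02·4 + 1.76 = 25.84 dB.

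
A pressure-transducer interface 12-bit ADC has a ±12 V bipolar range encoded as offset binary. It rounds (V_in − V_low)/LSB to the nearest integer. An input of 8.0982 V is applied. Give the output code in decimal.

code 3430

Full-scale span = 24 V; LSB = 24/2^12 = 5.859 mV.
(V_in − V_low)/LSB = (8.0982 − (−12)) / 0.00585938 = 3430.093.
round(3430.093) = 3430.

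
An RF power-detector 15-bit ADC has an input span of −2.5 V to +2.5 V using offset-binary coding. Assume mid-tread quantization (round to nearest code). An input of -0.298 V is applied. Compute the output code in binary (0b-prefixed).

code 0b11100001011111 (decimal 14431)

LSB = 5 V / 32768 = 152.59 µV.
(V_in − V_low)/LSB = (-0.298 − (−2.5)) / 0.000152588 = 14431.027.
Round → code 14431.
In binary (0b-prefixed): 0b11100001011111.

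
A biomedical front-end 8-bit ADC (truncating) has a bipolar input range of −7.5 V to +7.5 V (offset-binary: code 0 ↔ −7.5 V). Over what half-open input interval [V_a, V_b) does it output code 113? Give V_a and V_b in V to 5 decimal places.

LSB = 15/2^8 = 58.594 mV.
V_a = V_low + 113·LSB = -0.878906 V; V_b = V_low + 114·LSB = -0.820312 V.

[-0.87891 V, -0.82031 V)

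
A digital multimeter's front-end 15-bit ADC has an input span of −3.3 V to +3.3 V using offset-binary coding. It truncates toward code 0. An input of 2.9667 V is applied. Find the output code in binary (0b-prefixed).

code 0b111100110001001 (decimal 31113)

With 32768 levels over 6.6 V, one step is 201.42 µV.
(2.9667 − (−3.3)) / 0.000201416 = 31113.216 LSBs.
So the output code is 31113.
In binary (0b-prefixed): 0b111100110001001.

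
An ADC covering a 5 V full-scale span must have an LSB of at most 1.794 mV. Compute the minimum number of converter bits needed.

12 bits

Number of steps required ≥ 5 V / 1.794 mV = 2787.07.
Need 2^N ≥ 2787.07; 2^11 = 2048, 2^12 = 4096.
Minimum N = 12.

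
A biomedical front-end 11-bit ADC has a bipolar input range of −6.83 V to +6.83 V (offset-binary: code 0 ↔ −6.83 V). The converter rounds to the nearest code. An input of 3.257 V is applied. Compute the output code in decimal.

LSB = 13.66 V / 2048 = 6.670 mV.
Input sits at 1512.312 steps above V_low.
So the output code is 1512.

code 1512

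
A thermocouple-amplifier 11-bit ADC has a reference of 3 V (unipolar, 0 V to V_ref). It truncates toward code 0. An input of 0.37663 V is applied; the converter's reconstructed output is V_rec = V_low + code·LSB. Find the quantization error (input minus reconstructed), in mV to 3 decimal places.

One LSB is 3 V / 2048 = 1.465 mV.
(0.37663 − 0)/0.00146484 = 257.1127; ⌊·⌋ gives code 257.
Reconstructed: 0.37646484 V.
Difference: 0.000165156 V → 0.165 mV.

0.165 mV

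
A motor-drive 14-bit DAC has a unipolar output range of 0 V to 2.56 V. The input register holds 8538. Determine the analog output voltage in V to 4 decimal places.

1.3341 V

LSB = 2.56 V / 2^14 = 156.25 µV.
V_out = 0 + 8538 × 0.00015625 V = 1.33406 V.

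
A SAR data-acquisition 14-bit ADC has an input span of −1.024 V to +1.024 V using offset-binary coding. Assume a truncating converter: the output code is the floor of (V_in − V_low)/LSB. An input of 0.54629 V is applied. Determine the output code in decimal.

code 12562

With 16384 levels over 2.048 V, one step is 125.00 µV.
Input sits at 12562.320 steps above V_low.
⌊·⌋(12562.320) = 12562.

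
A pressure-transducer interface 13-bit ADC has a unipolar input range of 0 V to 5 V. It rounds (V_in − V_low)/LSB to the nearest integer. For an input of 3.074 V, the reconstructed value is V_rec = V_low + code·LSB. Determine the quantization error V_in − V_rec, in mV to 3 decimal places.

0.270 mV

LSB = 5/2^13 = 0.610 mV.
(V_in − V_low)/LSB = (3.074 − 0)/0.000610352 = 5036.4416 → code 5036 (round).
Code 5036 maps back to 0 + 5036×0.000610352 V = 3.0737305 V.
V_in − V_rec = 0.000269531 V = 0.270 mV.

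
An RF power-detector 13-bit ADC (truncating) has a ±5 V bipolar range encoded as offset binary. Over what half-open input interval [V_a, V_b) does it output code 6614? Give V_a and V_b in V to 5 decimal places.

[3.07373 V, 3.07495 V)

LSB = 10/2^13 = 1.221 mV.
V_a = V_low + 6614·LSB = 3.07373 V; V_b = V_low + 6615·LSB = 3.07495 V.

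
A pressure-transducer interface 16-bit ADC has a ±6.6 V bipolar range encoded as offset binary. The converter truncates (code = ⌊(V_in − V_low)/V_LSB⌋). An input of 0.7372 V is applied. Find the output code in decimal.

LSB = 13.2 V / 65536 = 201.42 µV.
(V_in − V_low)/LSB = (0.7372 − (−6.6)) / 0.000201416 = 36428.086.
So the output code is 36428.

code 36428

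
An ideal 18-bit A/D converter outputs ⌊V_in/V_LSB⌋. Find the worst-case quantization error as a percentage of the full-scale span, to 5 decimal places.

0.00038 %

Truncating → worst-case error = 1 LSB = V_FS/2^18, so 100/262144 = 0.00038147 % of full scale.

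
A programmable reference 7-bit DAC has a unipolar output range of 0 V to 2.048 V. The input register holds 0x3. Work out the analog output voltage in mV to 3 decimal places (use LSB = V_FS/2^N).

48.000 mV

LSB = 2.048 V / 2^7 = 16.000 mV.
Code 0x3 = 3 decimal.
V_out = 0 + 3 × 0.016 V = 0.048 V.
= 48.000 mV.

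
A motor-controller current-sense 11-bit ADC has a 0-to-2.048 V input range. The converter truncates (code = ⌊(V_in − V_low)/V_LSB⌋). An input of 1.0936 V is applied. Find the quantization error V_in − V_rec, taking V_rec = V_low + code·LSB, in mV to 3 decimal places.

One LSB is 2.048 V / 2048 = 1.000 mV.
(1.0936 − 0)/0.001 = 1093.6000; ⌊·⌋ gives code 1093.
Reconstructed: 1.093 V.
Difference: 0.0006 V → 0.600 mV.

0.600 mV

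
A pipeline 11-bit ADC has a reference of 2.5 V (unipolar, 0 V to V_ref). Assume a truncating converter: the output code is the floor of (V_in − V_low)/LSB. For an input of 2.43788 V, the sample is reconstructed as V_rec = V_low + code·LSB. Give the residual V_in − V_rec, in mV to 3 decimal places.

0.136 mV

Step size: 2.5 V ÷ 2^11 = 1.221 mV.
(V_in − V_low)/LSB = (2.43788 − 0)/0.0012207 = 1997.1113 → code 1997 (floor).
V_rec = 0 + 1997·0.0012207 = 2.4377441 V.
Error = 2.43788 − 2.4377441 = 0.000135859 V = 0.136 mV.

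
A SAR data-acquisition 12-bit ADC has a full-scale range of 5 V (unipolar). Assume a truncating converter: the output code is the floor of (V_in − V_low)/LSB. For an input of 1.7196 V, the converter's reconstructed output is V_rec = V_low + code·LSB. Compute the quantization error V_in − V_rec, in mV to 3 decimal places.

0.850 mV

Step size: 5 V ÷ 2^12 = 1.221 mV.
Scaled input = 1408.6963 LSBs, so code = 1408.
V_rec = 0 + 1408·0.0012207 = 1.71875 V.
Difference: 0.00085 V → 0.850 mV.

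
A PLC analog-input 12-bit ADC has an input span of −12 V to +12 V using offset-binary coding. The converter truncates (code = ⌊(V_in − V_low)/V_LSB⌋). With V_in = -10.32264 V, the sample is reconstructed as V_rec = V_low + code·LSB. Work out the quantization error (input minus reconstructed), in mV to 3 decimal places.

1.579 mV

One LSB is 24 V / 4096 = 5.859 mV.
(V_in − V_low)/LSB = (-10.32264 − (−12))/0.00585938 = 286.2694 → code 286 (floor).
Code 286 maps back to (−12) + 286×0.00585938 V = -10.324219 V.
Error = -10.32264 − (−10.324219) = 0.00157875 V = 1.579 mV.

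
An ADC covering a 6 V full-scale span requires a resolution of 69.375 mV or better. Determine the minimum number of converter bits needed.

7 bits

Number of steps required ≥ 6 V / 69.375 mV = 86.49.
Need 2^N ≥ 86.49; 2^6 = 64, 2^7 = 128.
Minimum N = 7.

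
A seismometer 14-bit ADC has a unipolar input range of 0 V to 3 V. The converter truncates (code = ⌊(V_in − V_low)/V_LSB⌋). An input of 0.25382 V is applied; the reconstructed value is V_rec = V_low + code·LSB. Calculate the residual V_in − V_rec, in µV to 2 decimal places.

One LSB is 3 V / 16384 = 183.11 µV.
(0.25382 − 0)/0.000183105 = 1386.1956; ⌊·⌋ gives code 1386.
Reconstructed: 0.25378418 V.
Difference: 3.58203e-05 V → 35.82 µV.

35.82 µV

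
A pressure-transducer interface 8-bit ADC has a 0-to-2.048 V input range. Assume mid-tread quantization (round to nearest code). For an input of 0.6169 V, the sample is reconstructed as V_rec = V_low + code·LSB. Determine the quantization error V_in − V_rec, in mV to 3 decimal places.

0.900 mV

Step size: 2.048 V ÷ 2^8 = 8.000 mV.
(0.6169 − 0)/0.008 = 77.1125; round gives code 77.
Reconstructed: 0.616 V.
V_in − V_rec = 0.0009 V = 0.900 mV.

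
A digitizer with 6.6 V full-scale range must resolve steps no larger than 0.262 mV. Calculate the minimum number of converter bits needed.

15 bits

Number of steps required ≥ 6.6 V / 0.262 mV = 25190.84.
Need 2^N ≥ 25190.84; 2^14 = 16384, 2^15 = 32768.
Minimum N = 15.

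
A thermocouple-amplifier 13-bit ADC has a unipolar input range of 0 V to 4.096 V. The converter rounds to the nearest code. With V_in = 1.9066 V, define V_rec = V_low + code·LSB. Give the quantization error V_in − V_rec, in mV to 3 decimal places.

0.100 mV

LSB = 4.096/2^13 = 0.500 mV.
Scaled input = 3813.2000 LSBs, so code = 3813.
Reconstructed: 1.9065 V.
V_in − V_rec = 0.0001 V = 0.100 mV.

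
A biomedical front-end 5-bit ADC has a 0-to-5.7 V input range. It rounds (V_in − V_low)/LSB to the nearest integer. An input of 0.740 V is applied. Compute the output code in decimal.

Full-scale span = 5.7 V; LSB = 5.7/2^5 = 178.125 mV.
Input sits at 4.154 steps above V_low.
Round → code 4.

code 4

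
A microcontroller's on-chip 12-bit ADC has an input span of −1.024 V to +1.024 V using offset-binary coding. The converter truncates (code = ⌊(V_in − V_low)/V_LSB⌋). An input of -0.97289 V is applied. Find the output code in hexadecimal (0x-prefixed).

LSB = 2.048 V / 4096 = 0.500 mV.
Input sits at 102.220 steps above V_low.
⌊·⌋(102.220) = 102.
In hexadecimal (0x-prefixed): 0x66.

code 0x66 (decimal 102)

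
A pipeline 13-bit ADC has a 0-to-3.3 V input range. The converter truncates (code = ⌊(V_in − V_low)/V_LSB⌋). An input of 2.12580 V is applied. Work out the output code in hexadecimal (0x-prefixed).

Full-scale span = 3.3 V; LSB = 3.3/2^13 = 402.83 µV.
(V_in − V_low)/LSB = (2.12580 − 0) / 0.000402832 = 5277.137.
So the output code is 5277.
In hexadecimal (0x-prefixed): 0x149D.

code 0x149D (decimal 5277)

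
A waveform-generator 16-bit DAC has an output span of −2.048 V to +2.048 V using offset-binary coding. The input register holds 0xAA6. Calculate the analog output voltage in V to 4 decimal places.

LSB = 4.096 V / 2^16 = 62.50 µV.
Code 0xAA6 = 2726 decimal.
V_out = (−2.048) + 2726 × 6.25e-05 V = -1.87763 V.

-1.8776 V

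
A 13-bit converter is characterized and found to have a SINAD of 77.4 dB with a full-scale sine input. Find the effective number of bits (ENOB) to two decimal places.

ENOB = (SINAD − 1.76) / 6.02 = (77.4 − 1.76)/6.02 = 12.565.

12.56 bits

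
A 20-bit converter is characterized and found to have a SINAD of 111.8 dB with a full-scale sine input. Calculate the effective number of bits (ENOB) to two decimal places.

ENOB = (SINAD − 1.76) / 6.02 = (111.8 − 1.76)/6.02 = 18.279.

18.28 bits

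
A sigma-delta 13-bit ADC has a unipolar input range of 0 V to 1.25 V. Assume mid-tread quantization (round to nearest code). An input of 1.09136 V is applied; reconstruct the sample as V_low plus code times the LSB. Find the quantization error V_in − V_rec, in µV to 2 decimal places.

One LSB is 1.25 V / 8192 = 152.59 µV.
Scaled input = 7152.3369 LSBs, so code = 7152.
Reconstructed: 1.0913086 V.
V_in − V_rec = 5.14062e-05 V = 51.41 µV.

51.41 µV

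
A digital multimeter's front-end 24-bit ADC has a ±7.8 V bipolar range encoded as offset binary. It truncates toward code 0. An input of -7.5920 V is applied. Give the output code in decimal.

code 223696

With 16777216 levels over 15.6 V, one step is 0.93 µV.
Input sits at 223696.213 steps above V_low.
So the output code is 223696.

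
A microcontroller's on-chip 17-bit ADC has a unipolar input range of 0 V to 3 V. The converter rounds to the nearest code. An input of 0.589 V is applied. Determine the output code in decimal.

Full-scale span = 3 V; LSB = 3/2^17 = 22.89 µV.
(0.589 − 0) / 2.28882e-05 = 25733.803 LSBs.
Round → code 25734.

code 25734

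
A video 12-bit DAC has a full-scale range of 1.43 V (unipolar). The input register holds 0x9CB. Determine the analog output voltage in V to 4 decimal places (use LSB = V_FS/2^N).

LSB = 1.43 V / 2^12 = 349.12 µV.
Code 0x9CB = 2507 decimal.
V_out = 0 + 2507 × 0.000349121 V = 0.875247 V.

0.8752 V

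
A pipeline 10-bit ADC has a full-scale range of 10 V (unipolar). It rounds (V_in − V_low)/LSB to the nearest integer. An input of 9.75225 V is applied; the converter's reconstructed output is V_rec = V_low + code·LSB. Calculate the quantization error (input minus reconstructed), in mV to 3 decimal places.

One LSB is 10 V / 1024 = 9.766 mV.
(V_in − V_low)/LSB = (9.75225 − 0)/0.00976562 = 998.6304 → code 999 (round).
Reconstructed: 9.7558594 V.
Difference: -0.00360938 V → -3.609 mV.

-3.609 mV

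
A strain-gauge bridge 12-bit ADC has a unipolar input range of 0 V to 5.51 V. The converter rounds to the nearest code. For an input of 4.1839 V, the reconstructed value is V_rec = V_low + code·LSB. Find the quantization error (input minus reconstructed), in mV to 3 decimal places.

Step size: 5.51 V ÷ 2^12 = 1.345 mV.
(V_in − V_low)/LSB = (4.1839 − 0)/0.00134521 = 3110.2095 → code 3110 (round).
Reconstructed: 4.1836182 V.
Error = 4.1839 − 4.1836182 = 0.000281836 V = 0.282 mV.

0.282 mV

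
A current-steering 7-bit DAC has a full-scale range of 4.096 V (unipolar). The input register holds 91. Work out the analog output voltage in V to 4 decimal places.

2.9120 V

LSB = 4.096 V / 2^7 = 32.000 mV.
V_out = 0 + 91 × 0.032 V = 2.912 V.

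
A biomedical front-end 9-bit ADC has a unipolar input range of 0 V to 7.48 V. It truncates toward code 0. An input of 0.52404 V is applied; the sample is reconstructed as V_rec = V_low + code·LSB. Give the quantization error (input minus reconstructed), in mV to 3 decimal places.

12.712 mV

One LSB is 7.48 V / 512 = 14.609 mV.
Scaled input = 35.8701 LSBs, so code = 35.
Reconstructed: 0.51132813 V.
Error = 0.52404 − 0.51132813 = 0.0127119 V = 12.712 mV.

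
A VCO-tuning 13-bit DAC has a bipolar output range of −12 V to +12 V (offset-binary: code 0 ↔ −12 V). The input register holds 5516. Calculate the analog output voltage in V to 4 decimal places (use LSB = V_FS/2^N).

4.1602 V

LSB = 24 V / 2^13 = 2.930 mV.
V_out = (−12) + 5516 × 0.00292969 V = 4.16016 V.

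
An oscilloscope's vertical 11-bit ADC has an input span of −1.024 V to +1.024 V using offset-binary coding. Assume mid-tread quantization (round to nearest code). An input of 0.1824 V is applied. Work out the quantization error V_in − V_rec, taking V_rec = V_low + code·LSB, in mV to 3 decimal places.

0.400 mV

Step size: 2.048 V ÷ 2^11 = 1.000 mV.
Scaled input = 1206.4000 LSBs, so code = 1206.
Code 1206 maps back to (−1.024) + 1206×0.001 V = 0.182 V.
Error = 0.1824 − 0.182 = 0.0004 V = 0.400 mV.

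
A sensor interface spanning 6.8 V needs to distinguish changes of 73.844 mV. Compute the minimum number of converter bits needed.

7 bits

Number of steps required ≥ 6.8 V / 73.844 mV = 92.09.
Need 2^N ≥ 92.09; 2^6 = 64, 2^7 = 128.
Minimum N = 7.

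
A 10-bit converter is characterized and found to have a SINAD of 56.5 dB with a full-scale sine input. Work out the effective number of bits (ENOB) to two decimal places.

ENOB = (SINAD − 1.76) / 6.02 = (56.5 − 1.76)/6.02 = 9.093.

9.09 bits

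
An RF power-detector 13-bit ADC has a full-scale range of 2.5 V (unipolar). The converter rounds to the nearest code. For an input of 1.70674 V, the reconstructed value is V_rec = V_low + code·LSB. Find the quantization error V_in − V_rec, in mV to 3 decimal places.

-0.108 mV

LSB = 2.5/2^13 = 305.18 µV.
(V_in − V_low)/LSB = (1.70674 − 0)/0.000305176 = 5592.6456 → code 5593 (round).
Code 5593 maps back to 0 + 5593×0.000305176 V = 1.7068481 V.
Difference: -0.000108145 V → -0.108 mV.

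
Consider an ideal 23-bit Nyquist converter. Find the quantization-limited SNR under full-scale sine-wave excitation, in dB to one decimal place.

SNR ≈ 6.02·N + 1.76 dB = 6.02·23 + 1.76 = 140.22 dB.

140.2 dB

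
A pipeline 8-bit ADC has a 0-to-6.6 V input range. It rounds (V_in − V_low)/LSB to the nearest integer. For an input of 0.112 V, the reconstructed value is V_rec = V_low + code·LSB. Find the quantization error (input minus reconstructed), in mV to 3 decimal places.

Step size: 6.6 V ÷ 2^8 = 25.781 mV.
(V_in − V_low)/LSB = (0.112 − 0)/0.0257812 = 4.3442 → code 4 (round).
Reconstructed: 0.103125 V.
Error = 0.112 − 0.103125 = 0.008875 V = 8.875 mV.

8.875 mV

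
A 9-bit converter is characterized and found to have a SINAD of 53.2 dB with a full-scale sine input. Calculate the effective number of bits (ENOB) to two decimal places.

8.54 bits

ENOB = (SINAD − 1.76) / 6.02 = (53.2 − 1.76)/6.02 = 8.545.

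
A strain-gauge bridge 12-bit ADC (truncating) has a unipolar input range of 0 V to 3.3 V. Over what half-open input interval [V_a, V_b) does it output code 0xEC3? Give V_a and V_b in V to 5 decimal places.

LSB = 3.3/2^12 = 0.806 mV.
Code 0xEC3 = 3779 decimal.
V_a = V_low + 3779·LSB = 3.0446 V; V_b = V_low + 3780·LSB = 3.04541 V.

[3.04460 V, 3.04541 V)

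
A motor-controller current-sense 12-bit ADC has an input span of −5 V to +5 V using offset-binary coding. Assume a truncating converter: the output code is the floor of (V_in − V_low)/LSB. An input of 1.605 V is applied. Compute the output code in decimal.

code 2705

LSB = 10 V / 4096 = 2.441 mV.
Input sits at 2705.408 steps above V_low.
⌊·⌋(2705.408) = 2705.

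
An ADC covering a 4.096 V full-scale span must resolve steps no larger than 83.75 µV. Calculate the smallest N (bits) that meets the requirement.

16 bits

Number of steps required ≥ 4.096 V / 83.75 µV = 48907.46.
Need 2^N ≥ 48907.46; 2^15 = 32768, 2^16 = 65536.
Minimum N = 16.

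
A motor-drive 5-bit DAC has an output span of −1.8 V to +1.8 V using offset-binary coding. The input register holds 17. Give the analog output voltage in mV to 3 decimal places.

112.500 mV

LSB = 3.6 V / 2^5 = 112.500 mV.
V_out = (−1.8) + 17 × 0.1125 V = 0.1125 V.
= 112.500 mV.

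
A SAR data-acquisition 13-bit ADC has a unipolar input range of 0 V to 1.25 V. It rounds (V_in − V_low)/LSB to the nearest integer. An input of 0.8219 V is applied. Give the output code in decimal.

code 5386

Full-scale span = 1.25 V; LSB = 1.25/2^13 = 152.59 µV.
(0.8219 − 0) / 0.000152588 = 5386.404 LSBs.
Round → code 5386.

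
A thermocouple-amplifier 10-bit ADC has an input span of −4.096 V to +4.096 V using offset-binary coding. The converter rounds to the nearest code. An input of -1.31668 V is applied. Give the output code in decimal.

With 1024 levels over 8.192 V, one step is 8.000 mV.
(-1.31668 − (−4.096)) / 0.008 = 347.415 LSBs.
Round → code 347.

code 347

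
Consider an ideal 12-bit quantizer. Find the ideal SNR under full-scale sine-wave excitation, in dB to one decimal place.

74.0 dB

SNR ≈ 6.02·N + 1.76 dB = 6.02·12 + 1.76 = 74.00 dB.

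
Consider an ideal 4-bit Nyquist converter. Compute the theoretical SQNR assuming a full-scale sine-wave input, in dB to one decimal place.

25.8 dB

SNR ≈ 6.02·N + 1.76 dB = 6.02·4 + 1.76 = 25.84 dB.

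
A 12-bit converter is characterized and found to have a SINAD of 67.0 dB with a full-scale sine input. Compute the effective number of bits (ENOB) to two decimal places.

ENOB = (SINAD − 1.76) / 6.02 = (67.0 − 1.76)/6.02 = 10.837.

10.84 bits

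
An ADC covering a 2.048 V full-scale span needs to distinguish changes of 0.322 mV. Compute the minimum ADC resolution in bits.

Number of steps required ≥ 2.048 V / 0.322 mV = 6360.25.
Need 2^N ≥ 6360.25; 2^12 = 4096, 2^13 = 8192.
Minimum N = 13.

13 bits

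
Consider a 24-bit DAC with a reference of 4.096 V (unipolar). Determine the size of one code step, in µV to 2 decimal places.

Full-scale span = 4.096 V.
LSB = 4.096 / 2^24 = 4.096 / 16777216 = 2.44141e-07 V = 0.24 µV.

0.24 µV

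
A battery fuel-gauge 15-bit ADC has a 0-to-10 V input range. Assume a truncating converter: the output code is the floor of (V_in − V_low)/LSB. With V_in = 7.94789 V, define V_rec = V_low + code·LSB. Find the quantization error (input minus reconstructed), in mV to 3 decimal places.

0.197 mV

LSB = 10/2^15 = 305.18 µV.
(7.94789 − 0)/0.000305176 = 26043.6460; ⌊·⌋ gives code 26043.
V_rec = 0 + 26043·0.000305176 = 7.9476929 V.
Difference: 0.000197129 V → 0.197 mV.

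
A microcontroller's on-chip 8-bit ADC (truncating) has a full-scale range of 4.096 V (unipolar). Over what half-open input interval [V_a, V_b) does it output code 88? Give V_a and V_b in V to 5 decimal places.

LSB = 4.096/2^8 = 16.000 mV.
V_a = V_low + 88·LSB = 1.408 V; V_b = V_low + 89·LSB = 1.424 V.

[1.40800 V, 1.42400 V)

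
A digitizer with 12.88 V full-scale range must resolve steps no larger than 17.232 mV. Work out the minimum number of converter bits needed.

10 bits

Number of steps required ≥ 12.88 V / 17.232 mV = 747.45.
Need 2^N ≥ 747.45; 2^9 = 512, 2^10 = 1024.
Minimum N = 10.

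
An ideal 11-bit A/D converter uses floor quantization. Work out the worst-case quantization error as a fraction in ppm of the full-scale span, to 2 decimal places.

488.28 ppm

Truncating → worst-case error = 1 LSB = V_FS/2^11, so 1e+06/2048 = 488.281 ppm of full scale.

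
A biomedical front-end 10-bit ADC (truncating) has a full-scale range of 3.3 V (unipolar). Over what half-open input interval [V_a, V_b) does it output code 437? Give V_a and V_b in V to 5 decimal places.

LSB = 3.3/2^10 = 3.223 mV.
V_a = V_low + 437·LSB = 1.4083 V; V_b = V_low + 438·LSB = 1.41152 V.

[1.40830 V, 1.41152 V)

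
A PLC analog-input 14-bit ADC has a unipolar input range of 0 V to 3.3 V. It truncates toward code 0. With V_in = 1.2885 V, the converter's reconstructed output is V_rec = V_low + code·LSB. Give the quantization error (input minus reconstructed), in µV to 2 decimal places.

LSB = 3.3/2^14 = 201.42 µV.
(1.2885 − 0)/0.000201416 = 6397.2073; ⌊·⌋ gives code 6397.
Reconstructed: 1.2884583 V.
V_in − V_rec = 4.1748e-05 V = 41.75 µV.

41.75 µV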